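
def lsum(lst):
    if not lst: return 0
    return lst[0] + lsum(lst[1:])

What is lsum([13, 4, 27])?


lsum([13, 4, 27]) = 13 + lsum([4, 27])
lsum([4, 27]) = 4 + lsum([27])
lsum([27]) = 27 + lsum([])
lsum([]) = 0  (base case)
Total: 13 + 4 + 27 + 0 = 44

44


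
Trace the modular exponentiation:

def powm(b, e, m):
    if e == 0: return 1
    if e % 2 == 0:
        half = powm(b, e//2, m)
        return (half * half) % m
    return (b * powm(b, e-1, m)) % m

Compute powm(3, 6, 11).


powm(3, 6, 11): e is even, compute powm(3, 3, 11)
  powm(3, 3, 11): e is odd, compute powm(3, 2, 11)
    powm(3, 2, 11): e is even, compute powm(3, 1, 11)
      powm(3, 1, 11): e is odd, compute powm(3, 0, 11)
        powm(3, 0, 11) = 1
      (3 * 1) % 11 = 3
    half=3, (3*3) % 11 = 9
  (3 * 9) % 11 = 5
half=5, (5*5) % 11 = 3

3


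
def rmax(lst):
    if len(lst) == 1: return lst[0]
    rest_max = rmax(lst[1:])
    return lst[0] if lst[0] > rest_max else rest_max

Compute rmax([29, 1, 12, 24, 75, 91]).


rmax([29, 1, 12, 24, 75, 91]): compare 29 with rmax([1, 12, 24, 75, 91])
rmax([1, 12, 24, 75, 91]): compare 1 with rmax([12, 24, 75, 91])
rmax([12, 24, 75, 91]): compare 12 with rmax([24, 75, 91])
rmax([24, 75, 91]): compare 24 with rmax([75, 91])
rmax([75, 91]): compare 75 with rmax([91])
rmax([91]) = 91  (base case)
Compare 75 with 91 -> 91
Compare 24 with 91 -> 91
Compare 12 with 91 -> 91
Compare 1 with 91 -> 91
Compare 29 with 91 -> 91

91


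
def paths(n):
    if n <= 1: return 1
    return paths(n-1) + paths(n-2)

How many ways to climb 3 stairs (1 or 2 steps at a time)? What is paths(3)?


Building up from base cases:
paths(0) = 1
paths(1) = 1
paths(2) = paths(1) + paths(0) = 1 + 1 = 2
paths(3) = paths(2) + paths(1) = 2 + 1 = 3

3


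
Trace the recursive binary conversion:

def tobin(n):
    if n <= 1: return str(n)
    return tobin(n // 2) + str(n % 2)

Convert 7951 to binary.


tobin(7951) = tobin(3975) + '1'
tobin(3975) = tobin(1987) + '1'
tobin(1987) = tobin(993) + '1'
tobin(993) = tobin(496) + '1'
tobin(496) = tobin(248) + '0'
tobin(248) = tobin(124) + '0'
tobin(124) = tobin(62) + '0'
tobin(62) = tobin(31) + '0'
tobin(31) = tobin(15) + '1'
tobin(15) = tobin(7) + '1'
tobin(7) = tobin(3) + '1'
tobin(3) = tobin(1) + '1'
tobin(1) = '1'  (base case)
Concatenating: '1' + '1' + '1' + '1' + '1' + '0' + '0' + '0' + '0' + '1' + '1' + '1' + '1' = '1111100001111'

1111100001111


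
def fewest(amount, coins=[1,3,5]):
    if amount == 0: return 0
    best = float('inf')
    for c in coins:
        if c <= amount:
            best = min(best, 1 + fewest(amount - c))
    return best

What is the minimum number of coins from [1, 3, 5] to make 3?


Building up with DP:
fewest(0) = 0
fewest(1) = min(1+fewest(0)=1+0=1) = 1
fewest(2) = min(1+fewest(1)=1+1=2) = 2
fewest(3) = min(1+fewest(2)=1+2=3, 1+fewest(0)=1+0=1) = 1

1


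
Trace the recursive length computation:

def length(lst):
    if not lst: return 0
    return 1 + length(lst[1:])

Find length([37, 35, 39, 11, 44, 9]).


length([37, 35, 39, 11, 44, 9]) = 1 + length([35, 39, 11, 44, 9])
length([35, 39, 11, 44, 9]) = 1 + length([39, 11, 44, 9])
length([39, 11, 44, 9]) = 1 + length([11, 44, 9])
length([11, 44, 9]) = 1 + length([44, 9])
length([44, 9]) = 1 + length([9])
length([9]) = 1 + length([])
length([]) = 0  (base case)
Unwinding: 1 + 1 + 1 + 1 + 1 + 1 + 0 = 6

6


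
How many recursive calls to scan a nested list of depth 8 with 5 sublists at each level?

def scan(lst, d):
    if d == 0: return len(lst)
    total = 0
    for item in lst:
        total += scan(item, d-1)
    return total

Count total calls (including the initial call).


At depth 0 (root): 1 call
At depth 1: each of 1 parents calls scan on 5 children = 5 calls
At depth 2: each of 5 parents calls scan on 5 children = 25 calls
At depth 3: each of 25 parents calls scan on 5 children = 125 calls
At depth 4: each of 125 parents calls scan on 5 children = 625 calls
At depth 5: each of 625 parents calls scan on 5 children = 3125 calls
At depth 6: each of 3125 parents calls scan on 5 children = 15625 calls
At depth 7: each of 15625 parents calls scan on 5 children = 78125 calls
At depth 8: each of 78125 parents calls scan on 5 children = 390625 calls
Total: 1 + 5 + 25 + 125 + 625 + 3125 + 15625 + 78125 + 390625 = 488281

488281


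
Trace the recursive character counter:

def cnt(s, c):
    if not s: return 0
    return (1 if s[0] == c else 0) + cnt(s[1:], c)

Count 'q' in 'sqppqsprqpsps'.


s[0]='s' != 'q' -> 0
s[0]='q' == 'q' -> 1
s[0]='p' != 'q' -> 0
s[0]='p' != 'q' -> 0
s[0]='q' == 'q' -> 1
s[0]='s' != 'q' -> 0
s[0]='p' != 'q' -> 0
s[0]='r' != 'q' -> 0
s[0]='q' == 'q' -> 1
s[0]='p' != 'q' -> 0
s[0]='s' != 'q' -> 0
s[0]='p' != 'q' -> 0
s[0]='s' != 'q' -> 0
Sum: 0 + 1 + 0 + 0 + 1 + 0 + 0 + 0 + 1 + 0 + 0 + 0 + 0 = 3

3


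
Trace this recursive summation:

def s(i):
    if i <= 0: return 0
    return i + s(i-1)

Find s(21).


s(21)
= 21 + 20 + 19 + 18 + 17 + 16 + 15 + 14 + 13 + 12 + 11 + 10 + 9 + 8 + 7 + 6 + 5 + 4 + 3 + 2 + 1 + s(0)
= 21 + 20 + 19 + 18 + 17 + 16 + 15 + 14 + 13 + 12 + 11 + 10 + 9 + 8 + 7 + 6 + 5 + 4 + 3 + 2 + 1 + 0
= 231

231


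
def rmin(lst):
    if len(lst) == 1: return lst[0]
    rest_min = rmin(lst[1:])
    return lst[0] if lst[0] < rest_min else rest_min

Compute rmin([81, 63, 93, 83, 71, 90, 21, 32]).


rmin([81, 63, 93, 83, 71, 90, 21, 32]): compare 81 with rmin([63, 93, 83, 71, 90, 21, 32])
rmin([63, 93, 83, 71, 90, 21, 32]): compare 63 with rmin([93, 83, 71, 90, 21, 32])
rmin([93, 83, 71, 90, 21, 32]): compare 93 with rmin([83, 71, 90, 21, 32])
rmin([83, 71, 90, 21, 32]): compare 83 with rmin([71, 90, 21, 32])
rmin([71, 90, 21, 32]): compare 71 with rmin([90, 21, 32])
rmin([90, 21, 32]): compare 90 with rmin([21, 32])
rmin([21, 32]): compare 21 with rmin([32])
rmin([32]) = 32  (base case)
Compare 21 with 32 -> 21
Compare 90 with 21 -> 21
Compare 71 with 21 -> 21
Compare 83 with 21 -> 21
Compare 93 with 21 -> 21
Compare 63 with 21 -> 21
Compare 81 with 21 -> 21

21


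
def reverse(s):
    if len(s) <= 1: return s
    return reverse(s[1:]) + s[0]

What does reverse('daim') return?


reverse('daim') = reverse('aim') + 'd'
reverse('aim') = reverse('im') + 'a'
reverse('im') = reverse('m') + 'i'
reverse('m') = 'm'  (base case)
Concatenating: 'm' + 'i' + 'a' + 'd' = 'miad'

miad


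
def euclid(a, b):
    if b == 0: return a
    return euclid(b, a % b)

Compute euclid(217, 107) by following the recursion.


euclid(217, 107) = euclid(107, 3)
euclid(107, 3) = euclid(3, 2)
euclid(3, 2) = euclid(2, 1)
euclid(2, 1) = euclid(1, 0)
euclid(1, 0) = 1  (base case)

1


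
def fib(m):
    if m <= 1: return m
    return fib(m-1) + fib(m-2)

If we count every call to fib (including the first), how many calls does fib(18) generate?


Let C(n) = total calls for fib(n)
C(0) = 1, C(1) = 1
C(2) = 1 + C(1) + C(0) = 1 + 1 + 1 = 3
C(3) = 1 + C(2) + C(1) = 1 + 3 + 1 = 5
C(4) = 1 + C(3) + C(2) = 1 + 5 + 3 = 9
C(5) = 1 + C(4) + C(3) = 1 + 9 + 5 = 15
C(6) = 1 + C(5) + C(4) = 1 + 15 + 9 = 25
C(7) = 1 + C(6) + C(5) = 1 + 25 + 15 = 41
C(8) = 1 + C(7) + C(6) = 1 + 41 + 25 = 67
C(9) = 1 + C(8) + C(7) = 1 + 67 + 41 = 109
C(10) = 1 + C(9) + C(8) = 1 + 109 + 67 = 177
C(11) = 1 + C(10) + C(9) = 1 + 177 + 109 = 287
C(12) = 1 + C(11) + C(10) = 1 + 287 + 177 = 465
C(13) = 1 + C(12) + C(11) = 1 + 465 + 287 = 753
C(14) = 1 + C(13) + C(12) = 1 + 753 + 465 = 1219
C(15) = 1 + C(14) + C(13) = 1 + 1219 + 753 = 1973
C(16) = 1 + C(15) + C(14) = 1 + 1973 + 1219 = 3193
C(17) = 1 + C(16) + C(15) = 1 + 3193 + 1973 = 5167
C(18) = 1 + C(17) + C(16) = 1 + 5167 + 3193 = 8361

8361


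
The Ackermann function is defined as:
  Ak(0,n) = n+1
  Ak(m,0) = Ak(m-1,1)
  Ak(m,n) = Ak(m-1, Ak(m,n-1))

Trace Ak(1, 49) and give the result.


Ak(1, 49) = Ak(0, Ak(1, 48))
  Ak(1, 48) = Ak(0, Ak(1, 47))
    Ak(1, 47) = Ak(0, Ak(1, 46))
      Ak(1, 46) = Ak(0, Ak(1, 45))
        Ak(1, 45) = Ak(0, Ak(1, 44))
          Ak(1, 44) = Ak(0, Ak(1, 43))
          Ak(1, 43) = Ak(0, Ak(1, 42))
          Ak(1, 42) = Ak(0, Ak(1, 41))
          Ak(1, 41) = Ak(0, Ak(1, 40))
          Ak(1, 40) = Ak(0, Ak(1, 39))
          Ak(1, 39) = Ak(0, Ak(1, 38))
          Ak(1, 38) = Ak(0, Ak(1, 37))
          Ak(1, 37) = Ak(0, Ak(1, 36))
          Ak(1, 36) = Ak(0, Ak(1, 35))
          Ak(1, 35) = Ak(0, Ak(1, 34))
          Ak(1, 34) = Ak(0, Ak(1, 33))
          Ak(1, 33) = Ak(0, Ak(1, 32))
          Ak(1, 32) = Ak(0, Ak(1, 31))
          Ak(1, 31) = Ak(0, Ak(1, 30))
          Ak(1, 30) = Ak(0, Ak(1, 29))
          Ak(1, 29) = Ak(0, Ak(1, 28))
          Ak(1, 28) = Ak(0, Ak(1, 27))
          Ak(1, 27) = Ak(0, Ak(1, 26))
          Ak(1, 26) = Ak(0, Ak(1, 25))
          Ak(1, 25) = Ak(0, Ak(1, 24))
... (trace truncated)
Result: Ak(1, 49) = 51

51


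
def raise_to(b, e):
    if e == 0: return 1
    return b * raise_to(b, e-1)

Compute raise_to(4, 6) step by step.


raise_to(4, 6)
= 4 * raise_to(4, 5)
= 4 * 4 * raise_to(4, 4)
= 4 * 4 * 4 * raise_to(4, 3)
= 4 * 4 * 4 * 4 * raise_to(4, 2)
= 4 * 4 * 4 * 4 * 4 * raise_to(4, 1)
= 4 * 4 * 4 * 4 * 4 * 4 * raise_to(4, 0)
= 4 * 4 * 4 * 4 * 4 * 4 * 1
= 4096

4096


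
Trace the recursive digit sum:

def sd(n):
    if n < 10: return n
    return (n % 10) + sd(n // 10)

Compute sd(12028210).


sd(12028210) = 0 + sd(1202821)
sd(1202821) = 1 + sd(120282)
sd(120282) = 2 + sd(12028)
sd(12028) = 8 + sd(1202)
sd(1202) = 2 + sd(120)
sd(120) = 0 + sd(12)
sd(12) = 2 + sd(1)
sd(1) = 1  (base case)
Total: 0 + 1 + 2 + 8 + 2 + 0 + 2 + 1 = 16

16


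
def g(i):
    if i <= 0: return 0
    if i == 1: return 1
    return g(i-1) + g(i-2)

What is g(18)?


Computing g(18) bottom-up:
g(0) = 0
g(1) = 1
g(2) = g(1) + g(0) = 1 + 0 = 1
g(3) = g(2) + g(1) = 1 + 1 = 2
g(4) = g(3) + g(2) = 2 + 1 = 3
g(5) = g(4) + g(3) = 3 + 2 = 5
g(6) = g(5) + g(4) = 5 + 3 = 8
g(7) = g(6) + g(5) = 8 + 5 = 13
g(8) = g(7) + g(6) = 13 + 8 = 21
g(9) = g(8) + g(7) = 21 + 13 = 34
g(10) = g(9) + g(8) = 34 + 21 = 55
g(11) = g(10) + g(9) = 55 + 34 = 89
g(12) = g(11) + g(10) = 89 + 55 = 144
g(13) = g(12) + g(11) = 144 + 89 = 233
g(14) = g(13) + g(12) = 233 + 144 = 377
g(15) = g(14) + g(13) = 377 + 233 = 610
g(16) = g(15) + g(14) = 610 + 377 = 987
g(17) = g(16) + g(15) = 987 + 610 = 1597
g(18) = g(17) + g(16) = 1597 + 987 = 2584

2584


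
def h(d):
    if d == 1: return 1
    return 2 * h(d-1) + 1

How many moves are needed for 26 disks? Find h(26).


h(26) = 2 * h(25) + 1
h(25) = 2 * h(24) + 1
h(24) = 2 * h(23) + 1
h(23) = 2 * h(22) + 1
h(22) = 2 * h(21) + 1
h(21) = 2 * h(20) + 1
h(20) = 2 * h(19) + 1
h(19) = 2 * h(18) + 1
h(18) = 2 * h(17) + 1
h(17) = 2 * h(16) + 1
h(16) = 2 * h(15) + 1
h(15) = 2 * h(14) + 1
h(14) = 2 * h(13) + 1
h(13) = 2 * h(12) + 1
h(12) = 2 * h(11) + 1
h(11) = 2 * h(10) + 1
h(10) = 2 * h(9) + 1
h(9) = 2 * h(8) + 1
h(8) = 2 * h(7) + 1
h(7) = 2 * h(6) + 1
h(6) = 2 * h(5) + 1
h(5) = 2 * h(4) + 1
h(4) = 2 * h(3) + 1
h(3) = 2 * h(2) + 1
h(2) = 2 * h(1) + 1
h(1) = 1  (base case)
h(2) = 2 * 1 + 1 = 3
h(3) = 2 * 3 + 1 = 7
h(4) = 2 * 7 + 1 = 15
h(5) = 2 * 15 + 1 = 31
h(6) = 2 * 31 + 1 = 63
h(7) = 2 * 63 + 1 = 127
h(8) = 2 * 127 + 1 = 255
h(9) = 2 * 255 + 1 = 511
h(10) = 2 * 511 + 1 = 1023
h(11) = 2 * 1023 + 1 = 2047
h(12) = 2 * 2047 + 1 = 4095
h(13) = 2 * 4095 + 1 = 8191
h(14) = 2 * 8191 + 1 = 16383
h(15) = 2 * 16383 + 1 = 32767
h(16) = 2 * 32767 + 1 = 65535
h(17) = 2 * 65535 + 1 = 131071
h(18) = 2 * 131071 + 1 = 262143
h(19) = 2 * 262143 + 1 = 524287
h(20) = 2 * 524287 + 1 = 1048575
h(21) = 2 * 1048575 + 1 = 2097151
h(22) = 2 * 2097151 + 1 = 4194303
h(23) = 2 * 4194303 + 1 = 8388607
h(24) = 2 * 8388607 + 1 = 16777215
h(25) = 2 * 16777215 + 1 = 33554431
h(26) = 2 * 33554431 + 1 = 67108863

67108863


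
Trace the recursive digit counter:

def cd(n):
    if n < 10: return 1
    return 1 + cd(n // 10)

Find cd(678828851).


cd(678828851) = 1 + cd(67882885)
cd(67882885) = 1 + cd(6788288)
cd(6788288) = 1 + cd(678828)
cd(678828) = 1 + cd(67882)
cd(67882) = 1 + cd(6788)
cd(6788) = 1 + cd(678)
cd(678) = 1 + cd(67)
cd(67) = 1 + cd(6)
cd(6) = 1  (base case: 6 < 10)
Unwinding: 1 + 1 + 1 + 1 + 1 + 1 + 1 + 1 + 1 = 9

9


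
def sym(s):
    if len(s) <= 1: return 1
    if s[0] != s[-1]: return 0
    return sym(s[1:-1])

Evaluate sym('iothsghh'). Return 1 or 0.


sym('iothsghh'): s[0]='i' != s[-1]='h' -> return 0
Result: 0 (not a palindrome)

0


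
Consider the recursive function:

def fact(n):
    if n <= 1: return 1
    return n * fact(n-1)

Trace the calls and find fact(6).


fact(6)
= 6 * fact(5)
= 6 * 5 * fact(4)
= 6 * 5 * 4 * fact(3)
= 6 * 5 * 4 * 3 * fact(2)
= 6 * 5 * 4 * 3 * 2 * fact(1)
= 6 * 5 * 4 * 3 * 2 * 1
= 720

720


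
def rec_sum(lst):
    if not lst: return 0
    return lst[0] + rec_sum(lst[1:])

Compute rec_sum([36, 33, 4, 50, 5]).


rec_sum([36, 33, 4, 50, 5]) = 36 + rec_sum([33, 4, 50, 5])
rec_sum([33, 4, 50, 5]) = 33 + rec_sum([4, 50, 5])
rec_sum([4, 50, 5]) = 4 + rec_sum([50, 5])
rec_sum([50, 5]) = 50 + rec_sum([5])
rec_sum([5]) = 5 + rec_sum([])
rec_sum([]) = 0  (base case)
Total: 36 + 33 + 4 + 50 + 5 + 0 = 128

128


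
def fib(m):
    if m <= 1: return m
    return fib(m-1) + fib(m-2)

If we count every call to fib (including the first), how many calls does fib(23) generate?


Let C(n) = total calls for fib(n)
C(0) = 1, C(1) = 1
C(2) = 1 + C(1) + C(0) = 1 + 1 + 1 = 3
C(3) = 1 + C(2) + C(1) = 1 + 3 + 1 = 5
C(4) = 1 + C(3) + C(2) = 1 + 5 + 3 = 9
C(5) = 1 + C(4) + C(3) = 1 + 9 + 5 = 15
C(6) = 1 + C(5) + C(4) = 1 + 15 + 9 = 25
C(7) = 1 + C(6) + C(5) = 1 + 25 + 15 = 41
C(8) = 1 + C(7) + C(6) = 1 + 41 + 25 = 67
C(9) = 1 + C(8) + C(7) = 1 + 67 + 41 = 109
C(10) = 1 + C(9) + C(8) = 1 + 109 + 67 = 177
C(11) = 1 + C(10) + C(9) = 1 + 177 + 109 = 287
C(12) = 1 + C(11) + C(10) = 1 + 287 + 177 = 465
C(13) = 1 + C(12) + C(11) = 1 + 465 + 287 = 753
C(14) = 1 + C(13) + C(12) = 1 + 753 + 465 = 1219
C(15) = 1 + C(14) + C(13) = 1 + 1219 + 753 = 1973
C(16) = 1 + C(15) + C(14) = 1 + 1973 + 1219 = 3193
C(17) = 1 + C(16) + C(15) = 1 + 3193 + 1973 = 5167
C(18) = 1 + C(17) + C(16) = 1 + 5167 + 3193 = 8361
C(19) = 1 + C(18) + C(17) = 1 + 8361 + 5167 = 13529
C(20) = 1 + C(19) + C(18) = 1 + 13529 + 8361 = 21891
C(21) = 1 + C(20) + C(19) = 1 + 21891 + 13529 = 35421
C(22) = 1 + C(21) + C(20) = 1 + 35421 + 21891 = 57313
C(23) = 1 + C(22) + C(21) = 1 + 57313 + 35421 = 92735

92735


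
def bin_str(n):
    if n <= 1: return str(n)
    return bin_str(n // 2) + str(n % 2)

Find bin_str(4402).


bin_str(4402) = bin_str(2201) + '0'
bin_str(2201) = bin_str(1100) + '1'
bin_str(1100) = bin_str(550) + '0'
bin_str(550) = bin_str(275) + '0'
bin_str(275) = bin_str(137) + '1'
bin_str(137) = bin_str(68) + '1'
bin_str(68) = bin_str(34) + '0'
bin_str(34) = bin_str(17) + '0'
bin_str(17) = bin_str(8) + '1'
bin_str(8) = bin_str(4) + '0'
bin_str(4) = bin_str(2) + '0'
bin_str(2) = bin_str(1) + '0'
bin_str(1) = '1'  (base case)
Concatenating: '1' + '0' + '0' + '0' + '1' + '0' + '0' + '1' + '1' + '0' + '0' + '1' + '0' = '1000100110010'

1000100110010


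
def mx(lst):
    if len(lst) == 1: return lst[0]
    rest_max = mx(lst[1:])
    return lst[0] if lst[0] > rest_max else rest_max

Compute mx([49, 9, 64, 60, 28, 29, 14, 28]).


mx([49, 9, 64, 60, 28, 29, 14, 28]): compare 49 with mx([9, 64, 60, 28, 29, 14, 28])
mx([9, 64, 60, 28, 29, 14, 28]): compare 9 with mx([64, 60, 28, 29, 14, 28])
mx([64, 60, 28, 29, 14, 28]): compare 64 with mx([60, 28, 29, 14, 28])
mx([60, 28, 29, 14, 28]): compare 60 with mx([28, 29, 14, 28])
mx([28, 29, 14, 28]): compare 28 with mx([29, 14, 28])
mx([29, 14, 28]): compare 29 with mx([14, 28])
mx([14, 28]): compare 14 with mx([28])
mx([28]) = 28  (base case)
Compare 14 with 28 -> 28
Compare 29 with 28 -> 29
Compare 28 with 29 -> 29
Compare 60 with 29 -> 60
Compare 64 with 60 -> 64
Compare 9 with 64 -> 64
Compare 49 with 64 -> 64

64


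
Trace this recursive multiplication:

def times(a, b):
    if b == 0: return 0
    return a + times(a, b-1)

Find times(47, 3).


times(47, 3) = 47 + times(47, 2)
times(47, 2) = 47 + times(47, 1)
times(47, 1) = 47 + times(47, 0)
times(47, 0) = 0  (base case)
Total: 47 + 47 + 47 + 0 = 141

141


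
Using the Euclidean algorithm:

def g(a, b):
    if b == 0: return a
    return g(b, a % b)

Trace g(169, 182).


g(169, 182) = g(182, 169)
g(182, 169) = g(169, 13)
g(169, 13) = g(13, 0)
g(13, 0) = 13  (base case)

13


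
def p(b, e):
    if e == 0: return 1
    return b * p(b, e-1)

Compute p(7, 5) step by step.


p(7, 5)
= 7 * p(7, 4)
= 7 * 7 * p(7, 3)
= 7 * 7 * 7 * p(7, 2)
= 7 * 7 * 7 * 7 * p(7, 1)
= 7 * 7 * 7 * 7 * 7 * p(7, 0)
= 7 * 7 * 7 * 7 * 7 * 1
= 16807

16807


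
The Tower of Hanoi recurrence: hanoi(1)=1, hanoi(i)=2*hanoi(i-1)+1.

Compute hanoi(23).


hanoi(23) = 2 * hanoi(22) + 1
hanoi(22) = 2 * hanoi(21) + 1
hanoi(21) = 2 * hanoi(20) + 1
hanoi(20) = 2 * hanoi(19) + 1
hanoi(19) = 2 * hanoi(18) + 1
hanoi(18) = 2 * hanoi(17) + 1
hanoi(17) = 2 * hanoi(16) + 1
hanoi(16) = 2 * hanoi(15) + 1
hanoi(15) = 2 * hanoi(14) + 1
hanoi(14) = 2 * hanoi(13) + 1
hanoi(13) = 2 * hanoi(12) + 1
hanoi(12) = 2 * hanoi(11) + 1
hanoi(11) = 2 * hanoi(10) + 1
hanoi(10) = 2 * hanoi(9) + 1
hanoi(9) = 2 * hanoi(8) + 1
hanoi(8) = 2 * hanoi(7) + 1
hanoi(7) = 2 * hanoi(6) + 1
hanoi(6) = 2 * hanoi(5) + 1
hanoi(5) = 2 * hanoi(4) + 1
hanoi(4) = 2 * hanoi(3) + 1
hanoi(3) = 2 * hanoi(2) + 1
hanoi(2) = 2 * hanoi(1) + 1
hanoi(1) = 1  (base case)
hanoi(2) = 2 * 1 + 1 = 3
hanoi(3) = 2 * 3 + 1 = 7
hanoi(4) = 2 * 7 + 1 = 15
hanoi(5) = 2 * 15 + 1 = 31
hanoi(6) = 2 * 31 + 1 = 63
hanoi(7) = 2 * 63 + 1 = 127
hanoi(8) = 2 * 127 + 1 = 255
hanoi(9) = 2 * 255 + 1 = 511
hanoi(10) = 2 * 511 + 1 = 1023
hanoi(11) = 2 * 1023 + 1 = 2047
hanoi(12) = 2 * 2047 + 1 = 4095
hanoi(13) = 2 * 4095 + 1 = 8191
hanoi(14) = 2 * 8191 + 1 = 16383
hanoi(15) = 2 * 16383 + 1 = 32767
hanoi(16) = 2 * 32767 + 1 = 65535
hanoi(17) = 2 * 65535 + 1 = 131071
hanoi(18) = 2 * 131071 + 1 = 262143
hanoi(19) = 2 * 262143 + 1 = 524287
hanoi(20) = 2 * 524287 + 1 = 1048575
hanoi(21) = 2 * 1048575 + 1 = 2097151
hanoi(22) = 2 * 2097151 + 1 = 4194303
hanoi(23) = 2 * 4194303 + 1 = 8388607

8388607


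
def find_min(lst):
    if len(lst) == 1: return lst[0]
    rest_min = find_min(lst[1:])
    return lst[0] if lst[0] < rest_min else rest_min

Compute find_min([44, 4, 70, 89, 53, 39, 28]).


find_min([44, 4, 70, 89, 53, 39, 28]): compare 44 with find_min([4, 70, 89, 53, 39, 28])
find_min([4, 70, 89, 53, 39, 28]): compare 4 with find_min([70, 89, 53, 39, 28])
find_min([70, 89, 53, 39, 28]): compare 70 with find_min([89, 53, 39, 28])
find_min([89, 53, 39, 28]): compare 89 with find_min([53, 39, 28])
find_min([53, 39, 28]): compare 53 with find_min([39, 28])
find_min([39, 28]): compare 39 with find_min([28])
find_min([28]) = 28  (base case)
Compare 39 with 28 -> 28
Compare 53 with 28 -> 28
Compare 89 with 28 -> 28
Compare 70 with 28 -> 28
Compare 4 with 28 -> 4
Compare 44 with 4 -> 4

4


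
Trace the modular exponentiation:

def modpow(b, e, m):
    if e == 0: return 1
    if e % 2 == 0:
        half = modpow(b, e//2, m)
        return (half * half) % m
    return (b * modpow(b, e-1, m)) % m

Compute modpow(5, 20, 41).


modpow(5, 20, 41): e is even, compute modpow(5, 10, 41)
  modpow(5, 10, 41): e is even, compute modpow(5, 5, 41)
    modpow(5, 5, 41): e is odd, compute modpow(5, 4, 41)
      modpow(5, 4, 41): e is even, compute modpow(5, 2, 41)
        modpow(5, 2, 41): e is even, compute modpow(5, 1, 41)
          modpow(5, 1, 41): e is odd, compute modpow(5, 0, 41)
          modpow(5, 0, 41) = 1
          (5 * 1) % 41 = 5
        half=5, (5*5) % 41 = 25
      half=25, (25*25) % 41 = 10
    (5 * 10) % 41 = 9
  half=9, (9*9) % 41 = 40
half=40, (40*40) % 41 = 1

1


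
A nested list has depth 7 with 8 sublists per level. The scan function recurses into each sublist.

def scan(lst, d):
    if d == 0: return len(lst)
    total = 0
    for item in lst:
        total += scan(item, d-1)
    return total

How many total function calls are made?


At depth 0 (root): 1 call
At depth 1: each of 1 parents calls scan on 8 children = 8 calls
At depth 2: each of 8 parents calls scan on 8 children = 64 calls
At depth 3: each of 64 parents calls scan on 8 children = 512 calls
At depth 4: each of 512 parents calls scan on 8 children = 4096 calls
At depth 5: each of 4096 parents calls scan on 8 children = 32768 calls
At depth 6: each of 32768 parents calls scan on 8 children = 262144 calls
At depth 7: each of 262144 parents calls scan on 8 children = 2097152 calls
Total: 1 + 8 + 64 + 512 + 4096 + 32768 + 262144 + 2097152 = 2396745

2396745


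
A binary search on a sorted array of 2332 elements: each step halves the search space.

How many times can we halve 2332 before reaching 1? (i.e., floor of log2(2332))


2332 / 2 = 1166
1166 / 2 = 583
583 / 2 = 291
291 / 2 = 145
145 / 2 = 72
72 / 2 = 36
36 / 2 = 18
18 / 2 = 9
9 / 2 = 4
4 / 2 = 2
2 / 2 = 1
Reached 1 after 11 halvings

11


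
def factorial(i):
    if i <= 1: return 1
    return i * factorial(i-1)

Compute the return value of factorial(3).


factorial(3)
= 3 * factorial(2)
= 3 * 2 * factorial(1)
= 3 * 2 * 1
= 6

6


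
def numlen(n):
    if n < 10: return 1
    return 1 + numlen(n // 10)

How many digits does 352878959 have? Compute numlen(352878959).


numlen(352878959) = 1 + numlen(35287895)
numlen(35287895) = 1 + numlen(3528789)
numlen(3528789) = 1 + numlen(352878)
numlen(352878) = 1 + numlen(35287)
numlen(35287) = 1 + numlen(3528)
numlen(3528) = 1 + numlen(352)
numlen(352) = 1 + numlen(35)
numlen(35) = 1 + numlen(3)
numlen(3) = 1  (base case: 3 < 10)
Unwinding: 1 + 1 + 1 + 1 + 1 + 1 + 1 + 1 + 1 = 9

9


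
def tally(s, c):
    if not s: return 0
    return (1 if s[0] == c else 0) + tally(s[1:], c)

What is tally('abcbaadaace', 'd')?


s[0]='a' != 'd' -> 0
s[0]='b' != 'd' -> 0
s[0]='c' != 'd' -> 0
s[0]='b' != 'd' -> 0
s[0]='a' != 'd' -> 0
s[0]='a' != 'd' -> 0
s[0]='d' == 'd' -> 1
s[0]='a' != 'd' -> 0
s[0]='a' != 'd' -> 0
s[0]='c' != 'd' -> 0
s[0]='e' != 'd' -> 0
Sum: 0 + 0 + 0 + 0 + 0 + 0 + 1 + 0 + 0 + 0 + 0 = 1

1


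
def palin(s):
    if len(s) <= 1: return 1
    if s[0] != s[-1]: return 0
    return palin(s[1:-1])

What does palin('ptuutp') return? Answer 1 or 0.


palin('ptuutp'): s[0]='p' == s[-1]='p' -> check palin('tuut')
palin('tuut'): s[0]='t' == s[-1]='t' -> check palin('uu')
palin('uu'): s[0]='u' == s[-1]='u' -> check palin('')
palin(''): len <= 1 -> return 1  (base case)
Result: 1 (palindrome)

1


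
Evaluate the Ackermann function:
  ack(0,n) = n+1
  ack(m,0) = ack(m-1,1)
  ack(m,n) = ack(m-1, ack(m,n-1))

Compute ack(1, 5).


ack(1, 5) = ack(0, ack(1, 4))
  ack(1, 4) = ack(0, ack(1, 3))
    ack(1, 3) = ack(0, ack(1, 2))
      ack(1, 2) = ack(0, ack(1, 1))
        ack(1, 1) = ack(0, ack(1, 0))
          ack(1, 0) = ack(0, 1)
          ack(0, 1) = 2
          = ack(0, 2)
          ack(0, 2) = 3
        = ack(0, 3)
        ack(0, 3) = 4
      = ack(0, 4)
      ack(0, 4) = 5
    = ack(0, 5)
    ack(0, 5) = 6
  = ack(0, 6)
  ack(0, 6) = 7
Result: ack(1, 5) = 7

7


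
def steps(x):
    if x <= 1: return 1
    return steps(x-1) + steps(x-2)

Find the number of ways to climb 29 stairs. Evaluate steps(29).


Building up from base cases:
steps(0) = 1
steps(1) = 1
steps(2) = steps(1) + steps(0) = 1 + 1 = 2
steps(3) = steps(2) + steps(1) = 2 + 1 = 3
steps(4) = steps(3) + steps(2) = 3 + 2 = 5
steps(5) = steps(4) + steps(3) = 5 + 3 = 8
steps(6) = steps(5) + steps(4) = 8 + 5 = 13
steps(7) = steps(6) + steps(5) = 13 + 8 = 21
steps(8) = steps(7) + steps(6) = 21 + 13 = 34
steps(9) = steps(8) + steps(7) = 34 + 21 = 55
steps(10) = steps(9) + steps(8) = 55 + 34 = 89
steps(11) = steps(10) + steps(9) = 89 + 55 = 144
steps(12) = steps(11) + steps(10) = 144 + 89 = 233
steps(13) = steps(12) + steps(11) = 233 + 144 = 377
steps(14) = steps(13) + steps(12) = 377 + 233 = 610
steps(15) = steps(14) + steps(13) = 610 + 377 = 987
steps(16) = steps(15) + steps(14) = 987 + 610 = 1597
steps(17) = steps(16) + steps(15) = 1597 + 987 = 2584
steps(18) = steps(17) + steps(16) = 2584 + 1597 = 4181
steps(19) = steps(18) + steps(17) = 4181 + 2584 = 6765
steps(20) = steps(19) + steps(18) = 6765 + 4181 = 10946
steps(21) = steps(20) + steps(19) = 10946 + 6765 = 17711
steps(22) = steps(21) + steps(20) = 17711 + 10946 = 28657
steps(23) = steps(22) + steps(21) = 28657 + 17711 = 46368
steps(24) = steps(23) + steps(22) = 46368 + 28657 = 75025
steps(25) = steps(24) + steps(23) = 75025 + 46368 = 121393
steps(26) = steps(25) + steps(24) = 121393 + 75025 = 196418
steps(27) = steps(26) + steps(25) = 196418 + 121393 = 317811
steps(28) = steps(27) + steps(26) = 317811 + 196418 = 514229
steps(29) = steps(28) + steps(27) = 514229 + 317811 = 832040

832040


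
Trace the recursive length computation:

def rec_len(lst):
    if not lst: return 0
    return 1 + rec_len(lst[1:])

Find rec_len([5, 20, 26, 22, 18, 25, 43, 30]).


rec_len([5, 20, 26, 22, 18, 25, 43, 30]) = 1 + rec_len([20, 26, 22, 18, 25, 43, 30])
rec_len([20, 26, 22, 18, 25, 43, 30]) = 1 + rec_len([26, 22, 18, 25, 43, 30])
rec_len([26, 22, 18, 25, 43, 30]) = 1 + rec_len([22, 18, 25, 43, 30])
rec_len([22, 18, 25, 43, 30]) = 1 + rec_len([18, 25, 43, 30])
rec_len([18, 25, 43, 30]) = 1 + rec_len([25, 43, 30])
rec_len([25, 43, 30]) = 1 + rec_len([43, 30])
rec_len([43, 30]) = 1 + rec_len([30])
rec_len([30]) = 1 + rec_len([])
rec_len([]) = 0  (base case)
Unwinding: 1 + 1 + 1 + 1 + 1 + 1 + 1 + 1 + 0 = 8

8


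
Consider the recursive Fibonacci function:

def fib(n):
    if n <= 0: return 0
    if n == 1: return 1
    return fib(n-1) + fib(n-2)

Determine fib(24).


Computing fib(24) bottom-up:
fib(0) = 0
fib(1) = 1
fib(2) = fib(1) + fib(0) = 1 + 0 = 1
fib(3) = fib(2) + fib(1) = 1 + 1 = 2
fib(4) = fib(3) + fib(2) = 2 + 1 = 3
fib(5) = fib(4) + fib(3) = 3 + 2 = 5
fib(6) = fib(5) + fib(4) = 5 + 3 = 8
fib(7) = fib(6) + fib(5) = 8 + 5 = 13
fib(8) = fib(7) + fib(6) = 13 + 8 = 21
fib(9) = fib(8) + fib(7) = 21 + 13 = 34
fib(10) = fib(9) + fib(8) = 34 + 21 = 55
fib(11) = fib(10) + fib(9) = 55 + 34 = 89
fib(12) = fib(11) + fib(10) = 89 + 55 = 144
fib(13) = fib(12) + fib(11) = 144 + 89 = 233
fib(14) = fib(13) + fib(12) = 233 + 144 = 377
fib(15) = fib(14) + fib(13) = 377 + 233 = 610
fib(16) = fib(15) + fib(14) = 610 + 377 = 987
fib(17) = fib(16) + fib(15) = 987 + 610 = 1597
fib(18) = fib(17) + fib(16) = 1597 + 987 = 2584
fib(19) = fib(18) + fib(17) = 2584 + 1597 = 4181
fib(20) = fib(19) + fib(18) = 4181 + 2584 = 6765
fib(21) = fib(20) + fib(19) = 6765 + 4181 = 10946
fib(22) = fib(21) + fib(20) = 10946 + 6765 = 17711
fib(23) = fib(22) + fib(21) = 17711 + 10946 = 28657
fib(24) = fib(23) + fib(22) = 28657 + 17711 = 46368

46368


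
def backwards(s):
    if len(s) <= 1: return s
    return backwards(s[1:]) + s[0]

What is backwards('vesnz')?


backwards('vesnz') = backwards('esnz') + 'v'
backwards('esnz') = backwards('snz') + 'e'
backwards('snz') = backwards('nz') + 's'
backwards('nz') = backwards('z') + 'n'
backwards('z') = 'z'  (base case)
Concatenating: 'z' + 'n' + 's' + 'e' + 'v' = 'znsev'

znsev


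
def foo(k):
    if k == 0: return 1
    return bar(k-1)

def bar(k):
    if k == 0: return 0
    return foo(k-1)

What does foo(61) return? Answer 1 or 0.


foo(61) = bar(60)
bar(60) = foo(59)
foo(59) = bar(58)
bar(58) = foo(57)
foo(57) = bar(56)
bar(56) = foo(55)
foo(55) = bar(54)
bar(54) = foo(53)
foo(53) = bar(52)
bar(52) = foo(51)
foo(51) = bar(50)
bar(50) = foo(49)
foo(49) = bar(48)
bar(48) = foo(47)
foo(47) = bar(46)
bar(46) = foo(45)
foo(45) = bar(44)
bar(44) = foo(43)
foo(43) = bar(42)
bar(42) = foo(41)
foo(41) = bar(40)
bar(40) = foo(39)
foo(39) = bar(38)
bar(38) = foo(37)
foo(37) = bar(36)
bar(36) = foo(35)
foo(35) = bar(34)
bar(34) = foo(33)
foo(33) = bar(32)
bar(32) = foo(31)
foo(31) = bar(30)
bar(30) = foo(29)
foo(29) = bar(28)
bar(28) = foo(27)
foo(27) = bar(26)
bar(26) = foo(25)
foo(25) = bar(24)
bar(24) = foo(23)
foo(23) = bar(22)
bar(22) = foo(21)
foo(21) = bar(20)
bar(20) = foo(19)
foo(19) = bar(18)
bar(18) = foo(17)
foo(17) = bar(16)
bar(16) = foo(15)
foo(15) = bar(14)
bar(14) = foo(13)
foo(13) = bar(12)
bar(12) = foo(11)
foo(11) = bar(10)
bar(10) = foo(9)
foo(9) = bar(8)
bar(8) = foo(7)
foo(7) = bar(6)
bar(6) = foo(5)
foo(5) = bar(4)
bar(4) = foo(3)
foo(3) = bar(2)
bar(2) = foo(1)
foo(1) = bar(0)
bar(0) = 0  (base case)
Result: 0

0


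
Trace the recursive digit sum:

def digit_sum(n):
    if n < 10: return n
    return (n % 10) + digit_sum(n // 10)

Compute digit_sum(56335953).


digit_sum(56335953) = 3 + digit_sum(5633595)
digit_sum(5633595) = 5 + digit_sum(563359)
digit_sum(563359) = 9 + digit_sum(56335)
digit_sum(56335) = 5 + digit_sum(5633)
digit_sum(5633) = 3 + digit_sum(563)
digit_sum(563) = 3 + digit_sum(56)
digit_sum(56) = 6 + digit_sum(5)
digit_sum(5) = 5  (base case)
Total: 3 + 5 + 9 + 5 + 3 + 3 + 6 + 5 = 39

39


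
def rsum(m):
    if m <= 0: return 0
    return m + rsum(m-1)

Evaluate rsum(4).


rsum(4)
= 4 + 3 + 2 + 1 + rsum(0)
= 4 + 3 + 2 + 1 + 0
= 10

10


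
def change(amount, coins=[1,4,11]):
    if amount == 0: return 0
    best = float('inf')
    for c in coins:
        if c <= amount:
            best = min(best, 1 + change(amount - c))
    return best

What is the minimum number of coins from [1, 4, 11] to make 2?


Building up with DP:
change(0) = 0
change(1) = min(1+change(0)=1+0=1) = 1
change(2) = min(1+change(1)=1+1=2) = 2

2


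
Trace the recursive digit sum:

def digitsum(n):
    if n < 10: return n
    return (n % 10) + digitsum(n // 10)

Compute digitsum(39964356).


digitsum(39964356) = 6 + digitsum(3996435)
digitsum(3996435) = 5 + digitsum(399643)
digitsum(399643) = 3 + digitsum(39964)
digitsum(39964) = 4 + digitsum(3996)
digitsum(3996) = 6 + digitsum(399)
digitsum(399) = 9 + digitsum(39)
digitsum(39) = 9 + digitsum(3)
digitsum(3) = 3  (base case)
Total: 6 + 5 + 3 + 4 + 6 + 9 + 9 + 3 = 45

45


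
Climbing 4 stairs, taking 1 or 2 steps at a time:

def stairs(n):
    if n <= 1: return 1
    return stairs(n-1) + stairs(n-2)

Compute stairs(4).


Building up from base cases:
stairs(0) = 1
stairs(1) = 1
stairs(2) = stairs(1) + stairs(0) = 1 + 1 = 2
stairs(3) = stairs(2) + stairs(1) = 2 + 1 = 3
stairs(4) = stairs(3) + stairs(2) = 3 + 2 = 5

5


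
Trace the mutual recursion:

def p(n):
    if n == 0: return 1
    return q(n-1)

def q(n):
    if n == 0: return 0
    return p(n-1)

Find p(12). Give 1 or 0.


p(12) = q(11)
q(11) = p(10)
p(10) = q(9)
q(9) = p(8)
p(8) = q(7)
q(7) = p(6)
p(6) = q(5)
q(5) = p(4)
p(4) = q(3)
q(3) = p(2)
p(2) = q(1)
q(1) = p(0)
p(0) = 1  (base case)
Result: 1

1


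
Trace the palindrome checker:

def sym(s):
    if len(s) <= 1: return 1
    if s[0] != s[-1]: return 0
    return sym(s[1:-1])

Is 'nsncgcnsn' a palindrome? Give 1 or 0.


sym('nsncgcnsn'): s[0]='n' == s[-1]='n' -> check sym('sncgcns')
sym('sncgcns'): s[0]='s' == s[-1]='s' -> check sym('ncgcn')
sym('ncgcn'): s[0]='n' == s[-1]='n' -> check sym('cgc')
sym('cgc'): s[0]='c' == s[-1]='c' -> check sym('g')
sym('g'): len <= 1 -> return 1  (base case)
Result: 1 (palindrome)

1


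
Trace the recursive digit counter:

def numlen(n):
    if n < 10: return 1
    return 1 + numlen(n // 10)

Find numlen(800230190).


numlen(800230190) = 1 + numlen(80023019)
numlen(80023019) = 1 + numlen(8002301)
numlen(8002301) = 1 + numlen(800230)
numlen(800230) = 1 + numlen(80023)
numlen(80023) = 1 + numlen(8002)
numlen(8002) = 1 + numlen(800)
numlen(800) = 1 + numlen(80)
numlen(80) = 1 + numlen(8)
numlen(8) = 1  (base case: 8 < 10)
Unwinding: 1 + 1 + 1 + 1 + 1 + 1 + 1 + 1 + 1 = 9

9


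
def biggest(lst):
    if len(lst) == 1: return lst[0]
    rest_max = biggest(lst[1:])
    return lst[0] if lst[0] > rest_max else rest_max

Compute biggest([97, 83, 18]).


biggest([97, 83, 18]): compare 97 with biggest([83, 18])
biggest([83, 18]): compare 83 with biggest([18])
biggest([18]) = 18  (base case)
Compare 83 with 18 -> 83
Compare 97 with 83 -> 97

97


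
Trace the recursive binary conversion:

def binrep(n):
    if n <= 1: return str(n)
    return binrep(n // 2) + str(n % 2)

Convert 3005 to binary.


binrep(3005) = binrep(1502) + '1'
binrep(1502) = binrep(751) + '0'
binrep(751) = binrep(375) + '1'
binrep(375) = binrep(187) + '1'
binrep(187) = binrep(93) + '1'
binrep(93) = binrep(46) + '1'
binrep(46) = binrep(23) + '0'
binrep(23) = binrep(11) + '1'
binrep(11) = binrep(5) + '1'
binrep(5) = binrep(2) + '1'
binrep(2) = binrep(1) + '0'
binrep(1) = '1'  (base case)
Concatenating: '1' + '0' + '1' + '1' + '1' + '0' + '1' + '1' + '1' + '1' + '0' + '1' = '101110111101'

101110111101


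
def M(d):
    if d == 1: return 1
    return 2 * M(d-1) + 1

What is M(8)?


M(8) = 2 * M(7) + 1
M(7) = 2 * M(6) + 1
M(6) = 2 * M(5) + 1
M(5) = 2 * M(4) + 1
M(4) = 2 * M(3) + 1
M(3) = 2 * M(2) + 1
M(2) = 2 * M(1) + 1
M(1) = 1  (base case)
M(2) = 2 * 1 + 1 = 3
M(3) = 2 * 3 + 1 = 7
M(4) = 2 * 7 + 1 = 15
M(5) = 2 * 15 + 1 = 31
M(6) = 2 * 31 + 1 = 63
M(7) = 2 * 63 + 1 = 127
M(8) = 2 * 127 + 1 = 255

255


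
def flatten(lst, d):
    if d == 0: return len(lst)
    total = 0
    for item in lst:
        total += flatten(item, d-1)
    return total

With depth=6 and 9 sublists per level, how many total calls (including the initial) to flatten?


At depth 0 (root): 1 call
At depth 1: each of 1 parents calls flatten on 9 children = 9 calls
At depth 2: each of 9 parents calls flatten on 9 children = 81 calls
At depth 3: each of 81 parents calls flatten on 9 children = 729 calls
At depth 4: each of 729 parents calls flatten on 9 children = 6561 calls
At depth 5: each of 6561 parents calls flatten on 9 children = 59049 calls
At depth 6: each of 59049 parents calls flatten on 9 children = 531441 calls
Total: 1 + 9 + 81 + 729 + 6561 + 59049 + 531441 = 597871

597871


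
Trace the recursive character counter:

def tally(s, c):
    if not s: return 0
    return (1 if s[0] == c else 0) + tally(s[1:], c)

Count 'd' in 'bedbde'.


s[0]='b' != 'd' -> 0
s[0]='e' != 'd' -> 0
s[0]='d' == 'd' -> 1
s[0]='b' != 'd' -> 0
s[0]='d' == 'd' -> 1
s[0]='e' != 'd' -> 0
Sum: 0 + 0 + 1 + 0 + 1 + 0 = 2

2


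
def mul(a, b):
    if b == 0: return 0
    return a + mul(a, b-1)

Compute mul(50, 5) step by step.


mul(50, 5) = 50 + mul(50, 4)
mul(50, 4) = 50 + mul(50, 3)
mul(50, 3) = 50 + mul(50, 2)
mul(50, 2) = 50 + mul(50, 1)
mul(50, 1) = 50 + mul(50, 0)
mul(50, 0) = 0  (base case)
Total: 50 + 50 + 50 + 50 + 50 + 0 = 250

250


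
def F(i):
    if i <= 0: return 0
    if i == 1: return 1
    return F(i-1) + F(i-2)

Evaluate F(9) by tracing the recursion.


Computing F(9) bottom-up:
F(0) = 0
F(1) = 1
F(2) = F(1) + F(0) = 1 + 0 = 1
F(3) = F(2) + F(1) = 1 + 1 = 2
F(4) = F(3) + F(2) = 2 + 1 = 3
F(5) = F(4) + F(3) = 3 + 2 = 5
F(6) = F(5) + F(4) = 5 + 3 = 8
F(7) = F(6) + F(5) = 8 + 5 = 13
F(8) = F(7) + F(6) = 13 + 8 = 21
F(9) = F(8) + F(7) = 21 + 13 = 34

34


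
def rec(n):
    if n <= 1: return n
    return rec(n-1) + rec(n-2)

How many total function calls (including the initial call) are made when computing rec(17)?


Let C(n) = total calls for rec(n)
C(0) = 1, C(1) = 1
C(2) = 1 + C(1) + C(0) = 1 + 1 + 1 = 3
C(3) = 1 + C(2) + C(1) = 1 + 3 + 1 = 5
C(4) = 1 + C(3) + C(2) = 1 + 5 + 3 = 9
C(5) = 1 + C(4) + C(3) = 1 + 9 + 5 = 15
C(6) = 1 + C(5) + C(4) = 1 + 15 + 9 = 25
C(7) = 1 + C(6) + C(5) = 1 + 25 + 15 = 41
C(8) = 1 + C(7) + C(6) = 1 + 41 + 25 = 67
C(9) = 1 + C(8) + C(7) = 1 + 67 + 41 = 109
C(10) = 1 + C(9) + C(8) = 1 + 109 + 67 = 177
C(11) = 1 + C(10) + C(9) = 1 + 177 + 109 = 287
C(12) = 1 + C(11) + C(10) = 1 + 287 + 177 = 465
C(13) = 1 + C(12) + C(11) = 1 + 465 + 287 = 753
C(14) = 1 + C(13) + C(12) = 1 + 753 + 465 = 1219
C(15) = 1 + C(14) + C(13) = 1 + 1219 + 753 = 1973
C(16) = 1 + C(15) + C(14) = 1 + 1973 + 1219 = 3193
C(17) = 1 + C(16) + C(15) = 1 + 3193 + 1973 = 5167

5167


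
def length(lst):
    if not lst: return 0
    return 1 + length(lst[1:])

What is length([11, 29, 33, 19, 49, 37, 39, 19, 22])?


length([11, 29, 33, 19, 49, 37, 39, 19, 22]) = 1 + length([29, 33, 19, 49, 37, 39, 19, 22])
length([29, 33, 19, 49, 37, 39, 19, 22]) = 1 + length([33, 19, 49, 37, 39, 19, 22])
length([33, 19, 49, 37, 39, 19, 22]) = 1 + length([19, 49, 37, 39, 19, 22])
length([19, 49, 37, 39, 19, 22]) = 1 + length([49, 37, 39, 19, 22])
length([49, 37, 39, 19, 22]) = 1 + length([37, 39, 19, 22])
length([37, 39, 19, 22]) = 1 + length([39, 19, 22])
length([39, 19, 22]) = 1 + length([19, 22])
length([19, 22]) = 1 + length([22])
length([22]) = 1 + length([])
length([]) = 0  (base case)
Unwinding: 1 + 1 + 1 + 1 + 1 + 1 + 1 + 1 + 1 + 0 = 9

9


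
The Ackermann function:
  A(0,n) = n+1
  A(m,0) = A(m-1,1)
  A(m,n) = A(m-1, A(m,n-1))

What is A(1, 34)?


A(1, 34) = A(0, A(1, 33))
  A(1, 33) = A(0, A(1, 32))
    A(1, 32) = A(0, A(1, 31))
      A(1, 31) = A(0, A(1, 30))
        A(1, 30) = A(0, A(1, 29))
          A(1, 29) = A(0, A(1, 28))
          A(1, 28) = A(0, A(1, 27))
          A(1, 27) = A(0, A(1, 26))
          A(1, 26) = A(0, A(1, 25))
          A(1, 25) = A(0, A(1, 24))
          A(1, 24) = A(0, A(1, 23))
          A(1, 23) = A(0, A(1, 22))
          A(1, 22) = A(0, A(1, 21))
          A(1, 21) = A(0, A(1, 20))
          A(1, 20) = A(0, A(1, 19))
          A(1, 19) = A(0, A(1, 18))
          A(1, 18) = A(0, A(1, 17))
          A(1, 17) = A(0, A(1, 16))
          A(1, 16) = A(0, A(1, 15))
          A(1, 15) = A(0, A(1, 14))
          A(1, 14) = A(0, A(1, 13))
          A(1, 13) = A(0, A(1, 12))
          A(1, 12) = A(0, A(1, 11))
          A(1, 11) = A(0, A(1, 10))
          A(1, 10) = A(0, A(1, 9))
... (trace truncated)
Result: A(1, 34) = 36

36


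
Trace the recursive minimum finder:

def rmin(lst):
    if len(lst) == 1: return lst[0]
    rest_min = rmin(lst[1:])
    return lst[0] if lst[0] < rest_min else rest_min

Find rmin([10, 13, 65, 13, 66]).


rmin([10, 13, 65, 13, 66]): compare 10 with rmin([13, 65, 13, 66])
rmin([13, 65, 13, 66]): compare 13 with rmin([65, 13, 66])
rmin([65, 13, 66]): compare 65 with rmin([13, 66])
rmin([13, 66]): compare 13 with rmin([66])
rmin([66]) = 66  (base case)
Compare 13 with 66 -> 13
Compare 65 with 13 -> 13
Compare 13 with 13 -> 13
Compare 10 with 13 -> 10

10


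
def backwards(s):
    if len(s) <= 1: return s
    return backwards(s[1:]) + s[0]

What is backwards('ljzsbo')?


backwards('ljzsbo') = backwards('jzsbo') + 'l'
backwards('jzsbo') = backwards('zsbo') + 'j'
backwards('zsbo') = backwards('sbo') + 'z'
backwards('sbo') = backwards('bo') + 's'
backwards('bo') = backwards('o') + 'b'
backwards('o') = 'o'  (base case)
Concatenating: 'o' + 'b' + 's' + 'z' + 'j' + 'l' = 'obszjl'

obszjl


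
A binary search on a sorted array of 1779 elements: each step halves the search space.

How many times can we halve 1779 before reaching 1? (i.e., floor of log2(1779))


1779 / 2 = 889
889 / 2 = 444
444 / 2 = 222
222 / 2 = 111
111 / 2 = 55
55 / 2 = 27
27 / 2 = 13
13 / 2 = 6
6 / 2 = 3
3 / 2 = 1
Reached 1 after 10 halvings

10


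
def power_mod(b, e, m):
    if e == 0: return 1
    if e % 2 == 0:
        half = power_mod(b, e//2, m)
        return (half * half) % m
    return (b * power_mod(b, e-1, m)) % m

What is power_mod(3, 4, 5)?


power_mod(3, 4, 5): e is even, compute power_mod(3, 2, 5)
  power_mod(3, 2, 5): e is even, compute power_mod(3, 1, 5)
    power_mod(3, 1, 5): e is odd, compute power_mod(3, 0, 5)
      power_mod(3, 0, 5) = 1
    (3 * 1) % 5 = 3
  half=3, (3*3) % 5 = 4
half=4, (4*4) % 5 = 1

1


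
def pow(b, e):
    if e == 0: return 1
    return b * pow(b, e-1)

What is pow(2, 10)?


pow(2, 10)
= 2 * pow(2, 9)
= 2 * 2 * pow(2, 8)
= 2 * 2 * 2 * pow(2, 7)
= 2 * 2 * 2 * 2 * pow(2, 6)
= 2 * 2 * 2 * 2 * 2 * pow(2, 5)
= 2 * 2 * 2 * 2 * 2 * 2 * pow(2, 4)
= 2 * 2 * 2 * 2 * 2 * 2 * 2 * pow(2, 3)
= 2 * 2 * 2 * 2 * 2 * 2 * 2 * 2 * pow(2, 2)
= 2 * 2 * 2 * 2 * 2 * 2 * 2 * 2 * 2 * pow(2, 1)
= 2 * 2 * 2 * 2 * 2 * 2 * 2 * 2 * 2 * 2 * pow(2, 0)
= 2 * 2 * 2 * 2 * 2 * 2 * 2 * 2 * 2 * 2 * 1
= 1024

1024


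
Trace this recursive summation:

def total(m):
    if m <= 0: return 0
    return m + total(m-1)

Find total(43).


total(43)
= 43 + 42 + 41 + 40 + 39 + 38 + 37 + 36 + 35 + 34 + 33 + 32 + 31 + 30 + 29 + 28 + 27 + 26 + 25 + 24 + 23 + 22 + 21 + 20 + 19 + 18 + 17 + 16 + 15 + 14 + 13 + 12 + 11 + 10 + 9 + 8 + 7 + 6 + 5 + 4 + 3 + 2 + 1 + total(0)
= 43 + 42 + 41 + 40 + 39 + 38 + 37 + 36 + 35 + 34 + 33 + 32 + 31 + 30 + 29 + 28 + 27 + 26 + 25 + 24 + 23 + 22 + 21 + 20 + 19 + 18 + 17 + 16 + 15 + 14 + 13 + 12 + 11 + 10 + 9 + 8 + 7 + 6 + 5 + 4 + 3 + 2 + 1 + 0
= 946

946
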